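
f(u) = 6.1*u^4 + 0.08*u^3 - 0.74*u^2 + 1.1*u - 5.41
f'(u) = 24.4*u^3 + 0.24*u^2 - 1.48*u + 1.1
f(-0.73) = -4.91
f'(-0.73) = -7.18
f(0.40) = -4.93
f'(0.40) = 2.11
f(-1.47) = 19.60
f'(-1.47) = -73.71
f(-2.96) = 451.05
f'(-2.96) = -625.21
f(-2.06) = 98.33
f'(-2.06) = -208.13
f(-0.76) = -4.67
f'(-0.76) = -8.35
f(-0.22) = -5.67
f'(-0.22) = 1.18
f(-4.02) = 1566.08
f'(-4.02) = -1574.21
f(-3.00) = 476.57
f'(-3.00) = -651.10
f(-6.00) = 7849.67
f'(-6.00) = -5251.78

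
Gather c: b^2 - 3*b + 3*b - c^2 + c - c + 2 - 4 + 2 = b^2 - c^2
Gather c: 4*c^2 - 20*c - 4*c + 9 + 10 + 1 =4*c^2 - 24*c + 20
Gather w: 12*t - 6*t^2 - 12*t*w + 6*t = -6*t^2 - 12*t*w + 18*t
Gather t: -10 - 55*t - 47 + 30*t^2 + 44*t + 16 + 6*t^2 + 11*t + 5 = 36*t^2 - 36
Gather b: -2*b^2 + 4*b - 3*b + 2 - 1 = -2*b^2 + b + 1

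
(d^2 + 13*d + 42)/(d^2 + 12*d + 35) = (d + 6)/(d + 5)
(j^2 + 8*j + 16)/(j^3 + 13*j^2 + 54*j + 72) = (j + 4)/(j^2 + 9*j + 18)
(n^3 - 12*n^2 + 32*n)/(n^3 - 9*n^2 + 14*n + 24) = n*(n - 8)/(n^2 - 5*n - 6)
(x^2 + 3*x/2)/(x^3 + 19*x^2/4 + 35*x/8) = 4*(2*x + 3)/(8*x^2 + 38*x + 35)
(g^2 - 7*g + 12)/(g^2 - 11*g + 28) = (g - 3)/(g - 7)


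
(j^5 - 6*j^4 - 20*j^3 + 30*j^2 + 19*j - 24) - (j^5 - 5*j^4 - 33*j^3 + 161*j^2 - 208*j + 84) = -j^4 + 13*j^3 - 131*j^2 + 227*j - 108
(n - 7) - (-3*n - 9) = 4*n + 2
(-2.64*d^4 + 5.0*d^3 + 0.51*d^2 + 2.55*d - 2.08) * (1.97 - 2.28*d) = 6.0192*d^5 - 16.6008*d^4 + 8.6872*d^3 - 4.8093*d^2 + 9.7659*d - 4.0976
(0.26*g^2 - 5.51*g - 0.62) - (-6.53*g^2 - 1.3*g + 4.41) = 6.79*g^2 - 4.21*g - 5.03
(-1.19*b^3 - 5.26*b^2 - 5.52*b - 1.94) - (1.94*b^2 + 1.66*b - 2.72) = -1.19*b^3 - 7.2*b^2 - 7.18*b + 0.78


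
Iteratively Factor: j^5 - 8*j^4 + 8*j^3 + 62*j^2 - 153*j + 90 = (j - 3)*(j^4 - 5*j^3 - 7*j^2 + 41*j - 30) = (j - 3)*(j + 3)*(j^3 - 8*j^2 + 17*j - 10) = (j - 3)*(j - 2)*(j + 3)*(j^2 - 6*j + 5) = (j - 3)*(j - 2)*(j - 1)*(j + 3)*(j - 5)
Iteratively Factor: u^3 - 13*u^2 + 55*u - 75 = (u - 5)*(u^2 - 8*u + 15) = (u - 5)*(u - 3)*(u - 5)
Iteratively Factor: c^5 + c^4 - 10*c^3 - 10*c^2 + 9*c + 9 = (c + 3)*(c^4 - 2*c^3 - 4*c^2 + 2*c + 3) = (c - 1)*(c + 3)*(c^3 - c^2 - 5*c - 3) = (c - 1)*(c + 1)*(c + 3)*(c^2 - 2*c - 3) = (c - 3)*(c - 1)*(c + 1)*(c + 3)*(c + 1)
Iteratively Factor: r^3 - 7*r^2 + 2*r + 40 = (r - 5)*(r^2 - 2*r - 8) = (r - 5)*(r - 4)*(r + 2)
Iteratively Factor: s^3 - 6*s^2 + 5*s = (s)*(s^2 - 6*s + 5) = s*(s - 1)*(s - 5)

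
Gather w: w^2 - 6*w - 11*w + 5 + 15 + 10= w^2 - 17*w + 30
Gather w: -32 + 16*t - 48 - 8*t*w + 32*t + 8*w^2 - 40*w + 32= 48*t + 8*w^2 + w*(-8*t - 40) - 48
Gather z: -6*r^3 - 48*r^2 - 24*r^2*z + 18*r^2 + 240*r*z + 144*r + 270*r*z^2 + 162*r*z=-6*r^3 - 30*r^2 + 270*r*z^2 + 144*r + z*(-24*r^2 + 402*r)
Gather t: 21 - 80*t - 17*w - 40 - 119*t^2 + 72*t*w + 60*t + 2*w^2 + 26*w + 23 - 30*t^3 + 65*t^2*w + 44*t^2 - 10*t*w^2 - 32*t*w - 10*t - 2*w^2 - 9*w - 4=-30*t^3 + t^2*(65*w - 75) + t*(-10*w^2 + 40*w - 30)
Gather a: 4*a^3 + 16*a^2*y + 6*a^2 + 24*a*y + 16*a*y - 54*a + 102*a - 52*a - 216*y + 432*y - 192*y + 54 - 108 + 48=4*a^3 + a^2*(16*y + 6) + a*(40*y - 4) + 24*y - 6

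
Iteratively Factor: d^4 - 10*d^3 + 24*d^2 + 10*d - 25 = (d + 1)*(d^3 - 11*d^2 + 35*d - 25) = (d - 5)*(d + 1)*(d^2 - 6*d + 5) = (d - 5)*(d - 1)*(d + 1)*(d - 5)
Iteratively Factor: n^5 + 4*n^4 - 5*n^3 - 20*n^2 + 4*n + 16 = (n - 1)*(n^4 + 5*n^3 - 20*n - 16) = (n - 1)*(n + 4)*(n^3 + n^2 - 4*n - 4) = (n - 1)*(n + 1)*(n + 4)*(n^2 - 4) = (n - 2)*(n - 1)*(n + 1)*(n + 4)*(n + 2)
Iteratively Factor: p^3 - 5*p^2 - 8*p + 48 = (p - 4)*(p^2 - p - 12) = (p - 4)^2*(p + 3)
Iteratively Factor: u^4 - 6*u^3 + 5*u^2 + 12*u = (u - 4)*(u^3 - 2*u^2 - 3*u) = u*(u - 4)*(u^2 - 2*u - 3) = u*(u - 4)*(u + 1)*(u - 3)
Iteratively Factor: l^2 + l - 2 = (l - 1)*(l + 2)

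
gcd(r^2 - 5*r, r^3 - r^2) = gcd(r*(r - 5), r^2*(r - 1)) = r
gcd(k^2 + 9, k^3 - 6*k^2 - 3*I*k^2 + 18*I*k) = k - 3*I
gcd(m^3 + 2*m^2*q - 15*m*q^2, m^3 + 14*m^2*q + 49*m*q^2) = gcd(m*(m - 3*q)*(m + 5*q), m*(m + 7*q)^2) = m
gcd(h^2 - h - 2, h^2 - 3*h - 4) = h + 1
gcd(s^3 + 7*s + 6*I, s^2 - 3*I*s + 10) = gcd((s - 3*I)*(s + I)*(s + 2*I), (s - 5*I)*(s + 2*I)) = s + 2*I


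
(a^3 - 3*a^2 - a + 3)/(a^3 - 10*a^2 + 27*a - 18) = (a + 1)/(a - 6)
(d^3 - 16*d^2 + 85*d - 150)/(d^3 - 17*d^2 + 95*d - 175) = (d - 6)/(d - 7)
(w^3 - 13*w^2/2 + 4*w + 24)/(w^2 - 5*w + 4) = (w^2 - 5*w/2 - 6)/(w - 1)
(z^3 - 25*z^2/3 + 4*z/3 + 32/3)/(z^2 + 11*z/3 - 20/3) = (z^2 - 7*z - 8)/(z + 5)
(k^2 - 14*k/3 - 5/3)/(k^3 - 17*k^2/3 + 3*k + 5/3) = 1/(k - 1)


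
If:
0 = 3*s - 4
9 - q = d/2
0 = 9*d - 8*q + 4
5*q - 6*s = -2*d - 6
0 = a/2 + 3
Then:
No Solution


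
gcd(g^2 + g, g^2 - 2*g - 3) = g + 1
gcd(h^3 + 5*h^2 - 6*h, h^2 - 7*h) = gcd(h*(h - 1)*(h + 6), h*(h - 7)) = h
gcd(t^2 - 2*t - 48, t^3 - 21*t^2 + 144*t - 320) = t - 8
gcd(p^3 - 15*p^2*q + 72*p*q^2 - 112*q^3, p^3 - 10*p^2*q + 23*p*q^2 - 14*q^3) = p - 7*q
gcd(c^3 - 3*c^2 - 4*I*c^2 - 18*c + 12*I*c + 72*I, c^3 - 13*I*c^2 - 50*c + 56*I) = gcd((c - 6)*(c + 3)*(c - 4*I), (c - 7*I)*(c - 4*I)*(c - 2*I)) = c - 4*I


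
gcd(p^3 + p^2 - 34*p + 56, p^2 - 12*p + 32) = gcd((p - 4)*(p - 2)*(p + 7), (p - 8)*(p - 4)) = p - 4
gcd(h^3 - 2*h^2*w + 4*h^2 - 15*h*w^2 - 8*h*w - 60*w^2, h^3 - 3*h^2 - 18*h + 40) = h + 4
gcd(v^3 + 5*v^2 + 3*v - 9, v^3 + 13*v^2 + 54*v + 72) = v + 3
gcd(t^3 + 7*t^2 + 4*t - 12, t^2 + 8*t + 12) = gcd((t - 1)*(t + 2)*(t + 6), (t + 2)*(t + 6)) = t^2 + 8*t + 12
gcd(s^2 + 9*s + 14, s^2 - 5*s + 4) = 1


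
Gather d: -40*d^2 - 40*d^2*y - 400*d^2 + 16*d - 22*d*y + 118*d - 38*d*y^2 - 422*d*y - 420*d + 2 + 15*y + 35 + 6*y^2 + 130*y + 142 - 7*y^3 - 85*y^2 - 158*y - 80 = d^2*(-40*y - 440) + d*(-38*y^2 - 444*y - 286) - 7*y^3 - 79*y^2 - 13*y + 99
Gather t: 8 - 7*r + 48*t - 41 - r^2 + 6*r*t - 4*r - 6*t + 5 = -r^2 - 11*r + t*(6*r + 42) - 28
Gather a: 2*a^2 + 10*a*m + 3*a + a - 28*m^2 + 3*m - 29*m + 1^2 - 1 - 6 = 2*a^2 + a*(10*m + 4) - 28*m^2 - 26*m - 6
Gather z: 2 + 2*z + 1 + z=3*z + 3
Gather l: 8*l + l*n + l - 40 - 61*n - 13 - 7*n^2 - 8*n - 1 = l*(n + 9) - 7*n^2 - 69*n - 54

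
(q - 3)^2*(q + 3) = q^3 - 3*q^2 - 9*q + 27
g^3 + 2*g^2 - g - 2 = (g - 1)*(g + 1)*(g + 2)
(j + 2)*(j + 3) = j^2 + 5*j + 6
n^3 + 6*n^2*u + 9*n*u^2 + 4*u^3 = (n + u)^2*(n + 4*u)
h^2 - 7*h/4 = h*(h - 7/4)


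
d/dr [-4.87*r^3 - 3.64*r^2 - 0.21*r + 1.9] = -14.61*r^2 - 7.28*r - 0.21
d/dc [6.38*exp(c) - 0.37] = 6.38*exp(c)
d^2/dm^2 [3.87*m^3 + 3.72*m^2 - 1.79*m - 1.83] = 23.22*m + 7.44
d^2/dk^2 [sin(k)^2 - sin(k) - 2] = sin(k) + 2*cos(2*k)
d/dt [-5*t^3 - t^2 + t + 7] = -15*t^2 - 2*t + 1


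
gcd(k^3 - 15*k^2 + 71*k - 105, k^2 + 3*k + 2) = 1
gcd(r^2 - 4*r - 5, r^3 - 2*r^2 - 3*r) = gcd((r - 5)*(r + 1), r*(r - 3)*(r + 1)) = r + 1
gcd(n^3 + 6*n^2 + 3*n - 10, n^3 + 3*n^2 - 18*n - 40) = n^2 + 7*n + 10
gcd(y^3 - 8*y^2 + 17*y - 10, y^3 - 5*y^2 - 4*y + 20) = y^2 - 7*y + 10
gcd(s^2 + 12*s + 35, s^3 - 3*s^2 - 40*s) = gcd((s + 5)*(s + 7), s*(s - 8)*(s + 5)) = s + 5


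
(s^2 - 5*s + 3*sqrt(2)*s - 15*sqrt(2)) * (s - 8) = s^3 - 13*s^2 + 3*sqrt(2)*s^2 - 39*sqrt(2)*s + 40*s + 120*sqrt(2)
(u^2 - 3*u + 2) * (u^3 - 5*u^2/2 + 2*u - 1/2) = u^5 - 11*u^4/2 + 23*u^3/2 - 23*u^2/2 + 11*u/2 - 1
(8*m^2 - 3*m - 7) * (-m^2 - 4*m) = -8*m^4 - 29*m^3 + 19*m^2 + 28*m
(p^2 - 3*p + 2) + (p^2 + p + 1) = 2*p^2 - 2*p + 3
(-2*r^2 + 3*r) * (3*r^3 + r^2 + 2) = -6*r^5 + 7*r^4 + 3*r^3 - 4*r^2 + 6*r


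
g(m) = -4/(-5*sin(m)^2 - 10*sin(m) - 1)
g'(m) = -4*(10*sin(m)*cos(m) + 10*cos(m))/(-5*sin(m)^2 - 10*sin(m) - 1)^2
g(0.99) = 0.31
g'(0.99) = -0.24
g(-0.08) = 17.18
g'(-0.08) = -677.00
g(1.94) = 0.27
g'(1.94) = 0.13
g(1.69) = 0.25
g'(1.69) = 0.04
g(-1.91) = -1.00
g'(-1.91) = 0.05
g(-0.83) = -1.09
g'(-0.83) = -0.53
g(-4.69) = 0.25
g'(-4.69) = 0.01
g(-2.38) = -1.14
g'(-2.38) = 0.72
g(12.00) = -1.37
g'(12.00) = -1.83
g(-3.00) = -12.84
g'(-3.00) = 350.23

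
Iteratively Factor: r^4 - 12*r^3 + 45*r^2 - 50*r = (r - 5)*(r^3 - 7*r^2 + 10*r) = (r - 5)^2*(r^2 - 2*r) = (r - 5)^2*(r - 2)*(r)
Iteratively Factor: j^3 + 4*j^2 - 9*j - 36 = (j + 4)*(j^2 - 9) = (j + 3)*(j + 4)*(j - 3)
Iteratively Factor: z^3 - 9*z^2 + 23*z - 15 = (z - 3)*(z^2 - 6*z + 5) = (z - 3)*(z - 1)*(z - 5)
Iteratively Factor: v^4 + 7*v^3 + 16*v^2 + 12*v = (v + 2)*(v^3 + 5*v^2 + 6*v) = (v + 2)^2*(v^2 + 3*v) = v*(v + 2)^2*(v + 3)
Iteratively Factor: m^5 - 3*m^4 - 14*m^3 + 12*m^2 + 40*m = (m)*(m^4 - 3*m^3 - 14*m^2 + 12*m + 40) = m*(m + 2)*(m^3 - 5*m^2 - 4*m + 20) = m*(m + 2)^2*(m^2 - 7*m + 10) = m*(m - 2)*(m + 2)^2*(m - 5)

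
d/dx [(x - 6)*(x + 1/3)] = 2*x - 17/3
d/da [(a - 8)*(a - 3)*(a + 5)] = 3*a^2 - 12*a - 31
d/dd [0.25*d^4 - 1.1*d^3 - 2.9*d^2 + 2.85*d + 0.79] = 1.0*d^3 - 3.3*d^2 - 5.8*d + 2.85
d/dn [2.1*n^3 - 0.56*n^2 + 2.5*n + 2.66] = 6.3*n^2 - 1.12*n + 2.5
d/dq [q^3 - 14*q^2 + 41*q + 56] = 3*q^2 - 28*q + 41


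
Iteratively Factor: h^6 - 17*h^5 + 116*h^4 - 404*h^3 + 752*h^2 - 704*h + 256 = (h - 4)*(h^5 - 13*h^4 + 64*h^3 - 148*h^2 + 160*h - 64) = (h - 4)*(h - 1)*(h^4 - 12*h^3 + 52*h^2 - 96*h + 64) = (h - 4)^2*(h - 1)*(h^3 - 8*h^2 + 20*h - 16) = (h - 4)^2*(h - 2)*(h - 1)*(h^2 - 6*h + 8) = (h - 4)^3*(h - 2)*(h - 1)*(h - 2)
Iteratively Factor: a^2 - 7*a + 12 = (a - 4)*(a - 3)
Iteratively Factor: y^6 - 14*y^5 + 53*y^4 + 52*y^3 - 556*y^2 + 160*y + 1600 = (y - 4)*(y^5 - 10*y^4 + 13*y^3 + 104*y^2 - 140*y - 400) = (y - 5)*(y - 4)*(y^4 - 5*y^3 - 12*y^2 + 44*y + 80) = (y - 5)^2*(y - 4)*(y^3 - 12*y - 16) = (y - 5)^2*(y - 4)^2*(y^2 + 4*y + 4) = (y - 5)^2*(y - 4)^2*(y + 2)*(y + 2)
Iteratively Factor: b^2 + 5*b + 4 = (b + 4)*(b + 1)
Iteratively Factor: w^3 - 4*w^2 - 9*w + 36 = (w - 4)*(w^2 - 9) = (w - 4)*(w + 3)*(w - 3)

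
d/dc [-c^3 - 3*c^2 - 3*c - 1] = -3*c^2 - 6*c - 3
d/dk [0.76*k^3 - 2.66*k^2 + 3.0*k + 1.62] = 2.28*k^2 - 5.32*k + 3.0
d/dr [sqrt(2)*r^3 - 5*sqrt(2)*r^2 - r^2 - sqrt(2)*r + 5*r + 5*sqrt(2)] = 3*sqrt(2)*r^2 - 10*sqrt(2)*r - 2*r - sqrt(2) + 5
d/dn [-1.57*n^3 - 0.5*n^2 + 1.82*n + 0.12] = -4.71*n^2 - 1.0*n + 1.82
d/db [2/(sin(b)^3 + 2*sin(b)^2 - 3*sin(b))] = 2*(-4/tan(b) + 3*cos(b)^3/sin(b)^2)/((sin(b) - 1)^2*(sin(b) + 3)^2)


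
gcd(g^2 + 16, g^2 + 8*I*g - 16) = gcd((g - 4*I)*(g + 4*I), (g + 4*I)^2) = g + 4*I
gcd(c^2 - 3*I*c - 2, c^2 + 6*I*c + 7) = c - I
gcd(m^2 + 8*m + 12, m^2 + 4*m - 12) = m + 6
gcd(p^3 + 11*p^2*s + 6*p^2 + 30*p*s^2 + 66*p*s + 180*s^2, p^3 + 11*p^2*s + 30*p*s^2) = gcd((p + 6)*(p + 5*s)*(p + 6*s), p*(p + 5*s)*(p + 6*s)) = p^2 + 11*p*s + 30*s^2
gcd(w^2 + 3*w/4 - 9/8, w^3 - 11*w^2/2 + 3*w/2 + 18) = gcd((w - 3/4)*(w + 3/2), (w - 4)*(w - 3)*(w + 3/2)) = w + 3/2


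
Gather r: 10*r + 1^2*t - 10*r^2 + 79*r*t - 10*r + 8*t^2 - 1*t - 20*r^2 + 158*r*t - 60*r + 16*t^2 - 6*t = -30*r^2 + r*(237*t - 60) + 24*t^2 - 6*t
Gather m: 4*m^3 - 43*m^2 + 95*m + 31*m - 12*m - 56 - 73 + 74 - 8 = 4*m^3 - 43*m^2 + 114*m - 63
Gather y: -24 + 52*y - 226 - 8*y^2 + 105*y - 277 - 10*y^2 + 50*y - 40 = -18*y^2 + 207*y - 567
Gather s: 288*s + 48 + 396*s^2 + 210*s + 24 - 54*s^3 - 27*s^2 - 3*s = -54*s^3 + 369*s^2 + 495*s + 72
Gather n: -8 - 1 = -9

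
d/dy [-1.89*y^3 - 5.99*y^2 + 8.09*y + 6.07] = -5.67*y^2 - 11.98*y + 8.09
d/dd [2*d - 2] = 2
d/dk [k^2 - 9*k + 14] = 2*k - 9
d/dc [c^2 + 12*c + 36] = 2*c + 12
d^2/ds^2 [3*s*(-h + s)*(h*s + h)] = 6*h*(-h + 3*s + 1)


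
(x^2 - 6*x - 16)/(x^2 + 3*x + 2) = (x - 8)/(x + 1)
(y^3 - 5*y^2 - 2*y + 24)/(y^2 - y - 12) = (y^2 - y - 6)/(y + 3)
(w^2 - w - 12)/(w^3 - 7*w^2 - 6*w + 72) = 1/(w - 6)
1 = 1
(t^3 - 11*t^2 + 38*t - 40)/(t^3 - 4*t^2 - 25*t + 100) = (t - 2)/(t + 5)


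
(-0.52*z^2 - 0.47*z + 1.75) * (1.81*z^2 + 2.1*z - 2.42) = -0.9412*z^4 - 1.9427*z^3 + 3.4389*z^2 + 4.8124*z - 4.235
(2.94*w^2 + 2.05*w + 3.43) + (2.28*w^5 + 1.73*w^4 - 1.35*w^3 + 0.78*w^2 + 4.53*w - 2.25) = 2.28*w^5 + 1.73*w^4 - 1.35*w^3 + 3.72*w^2 + 6.58*w + 1.18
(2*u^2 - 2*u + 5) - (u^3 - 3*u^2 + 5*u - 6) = -u^3 + 5*u^2 - 7*u + 11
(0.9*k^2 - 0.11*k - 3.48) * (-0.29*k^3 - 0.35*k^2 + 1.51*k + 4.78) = -0.261*k^5 - 0.2831*k^4 + 2.4067*k^3 + 5.3539*k^2 - 5.7806*k - 16.6344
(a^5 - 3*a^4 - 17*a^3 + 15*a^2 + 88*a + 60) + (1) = a^5 - 3*a^4 - 17*a^3 + 15*a^2 + 88*a + 61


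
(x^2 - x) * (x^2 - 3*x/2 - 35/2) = x^4 - 5*x^3/2 - 16*x^2 + 35*x/2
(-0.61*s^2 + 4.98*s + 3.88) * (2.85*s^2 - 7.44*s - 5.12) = -1.7385*s^4 + 18.7314*s^3 - 22.87*s^2 - 54.3648*s - 19.8656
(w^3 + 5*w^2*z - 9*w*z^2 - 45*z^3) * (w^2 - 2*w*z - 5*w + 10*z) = w^5 + 3*w^4*z - 5*w^4 - 19*w^3*z^2 - 15*w^3*z - 27*w^2*z^3 + 95*w^2*z^2 + 90*w*z^4 + 135*w*z^3 - 450*z^4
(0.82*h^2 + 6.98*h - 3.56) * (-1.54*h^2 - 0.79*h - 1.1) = -1.2628*h^4 - 11.397*h^3 - 0.933800000000001*h^2 - 4.8656*h + 3.916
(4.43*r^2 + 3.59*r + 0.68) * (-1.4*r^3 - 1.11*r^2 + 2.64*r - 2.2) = -6.202*r^5 - 9.9433*r^4 + 6.7583*r^3 - 1.0232*r^2 - 6.1028*r - 1.496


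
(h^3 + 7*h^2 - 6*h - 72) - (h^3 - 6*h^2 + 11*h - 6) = 13*h^2 - 17*h - 66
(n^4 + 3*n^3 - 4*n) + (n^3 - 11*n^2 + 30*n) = n^4 + 4*n^3 - 11*n^2 + 26*n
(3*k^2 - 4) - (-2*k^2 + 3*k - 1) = 5*k^2 - 3*k - 3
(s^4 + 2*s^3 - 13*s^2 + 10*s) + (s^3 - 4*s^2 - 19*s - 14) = s^4 + 3*s^3 - 17*s^2 - 9*s - 14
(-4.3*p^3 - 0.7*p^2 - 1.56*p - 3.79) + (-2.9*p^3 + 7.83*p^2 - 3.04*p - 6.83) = -7.2*p^3 + 7.13*p^2 - 4.6*p - 10.62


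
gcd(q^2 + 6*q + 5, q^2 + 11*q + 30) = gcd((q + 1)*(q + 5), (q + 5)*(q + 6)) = q + 5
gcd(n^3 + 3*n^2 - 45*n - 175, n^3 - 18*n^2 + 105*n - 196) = n - 7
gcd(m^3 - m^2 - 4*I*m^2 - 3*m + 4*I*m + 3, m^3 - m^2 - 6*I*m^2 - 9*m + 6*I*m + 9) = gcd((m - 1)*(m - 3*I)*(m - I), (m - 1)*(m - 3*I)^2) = m^2 + m*(-1 - 3*I) + 3*I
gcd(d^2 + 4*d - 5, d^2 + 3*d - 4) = d - 1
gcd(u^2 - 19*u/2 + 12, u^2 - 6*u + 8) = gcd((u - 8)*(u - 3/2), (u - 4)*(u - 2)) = 1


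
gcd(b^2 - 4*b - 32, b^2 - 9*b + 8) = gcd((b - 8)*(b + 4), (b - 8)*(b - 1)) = b - 8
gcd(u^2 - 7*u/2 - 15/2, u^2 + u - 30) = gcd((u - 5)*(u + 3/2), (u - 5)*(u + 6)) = u - 5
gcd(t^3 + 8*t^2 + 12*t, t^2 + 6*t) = t^2 + 6*t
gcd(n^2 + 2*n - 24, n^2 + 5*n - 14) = 1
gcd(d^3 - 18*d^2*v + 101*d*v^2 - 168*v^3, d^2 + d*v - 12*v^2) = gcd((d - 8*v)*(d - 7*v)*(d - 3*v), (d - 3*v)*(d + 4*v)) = -d + 3*v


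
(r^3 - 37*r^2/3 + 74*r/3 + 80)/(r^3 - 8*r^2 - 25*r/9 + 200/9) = 3*(r - 6)/(3*r - 5)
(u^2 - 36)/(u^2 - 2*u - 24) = (u + 6)/(u + 4)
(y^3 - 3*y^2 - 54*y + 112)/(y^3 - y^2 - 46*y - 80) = (y^2 + 5*y - 14)/(y^2 + 7*y + 10)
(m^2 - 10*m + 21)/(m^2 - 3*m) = (m - 7)/m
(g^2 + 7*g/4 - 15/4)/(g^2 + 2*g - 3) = (g - 5/4)/(g - 1)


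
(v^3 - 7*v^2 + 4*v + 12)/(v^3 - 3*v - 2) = (v - 6)/(v + 1)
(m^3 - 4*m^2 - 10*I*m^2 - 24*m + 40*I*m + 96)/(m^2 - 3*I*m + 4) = (m^2 + m*(-4 - 6*I) + 24*I)/(m + I)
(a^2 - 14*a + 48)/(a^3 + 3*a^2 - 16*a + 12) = (a^2 - 14*a + 48)/(a^3 + 3*a^2 - 16*a + 12)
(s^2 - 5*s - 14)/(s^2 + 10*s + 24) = (s^2 - 5*s - 14)/(s^2 + 10*s + 24)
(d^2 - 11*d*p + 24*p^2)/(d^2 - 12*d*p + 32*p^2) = (-d + 3*p)/(-d + 4*p)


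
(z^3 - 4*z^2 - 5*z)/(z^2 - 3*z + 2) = z*(z^2 - 4*z - 5)/(z^2 - 3*z + 2)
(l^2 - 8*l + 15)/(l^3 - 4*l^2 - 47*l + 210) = (l - 3)/(l^2 + l - 42)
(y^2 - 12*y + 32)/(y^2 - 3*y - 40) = (y - 4)/(y + 5)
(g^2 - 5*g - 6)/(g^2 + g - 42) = (g + 1)/(g + 7)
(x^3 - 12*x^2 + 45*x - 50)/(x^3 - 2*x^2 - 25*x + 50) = (x - 5)/(x + 5)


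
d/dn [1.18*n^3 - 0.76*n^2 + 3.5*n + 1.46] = 3.54*n^2 - 1.52*n + 3.5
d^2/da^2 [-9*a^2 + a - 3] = -18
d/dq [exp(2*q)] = 2*exp(2*q)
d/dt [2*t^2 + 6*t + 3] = 4*t + 6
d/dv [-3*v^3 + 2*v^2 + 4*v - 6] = -9*v^2 + 4*v + 4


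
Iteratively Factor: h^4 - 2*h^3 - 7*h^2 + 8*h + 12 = (h + 2)*(h^3 - 4*h^2 + h + 6) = (h - 3)*(h + 2)*(h^2 - h - 2) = (h - 3)*(h - 2)*(h + 2)*(h + 1)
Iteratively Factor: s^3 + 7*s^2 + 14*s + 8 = (s + 4)*(s^2 + 3*s + 2) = (s + 1)*(s + 4)*(s + 2)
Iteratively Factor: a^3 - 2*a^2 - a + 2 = (a - 2)*(a^2 - 1) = (a - 2)*(a - 1)*(a + 1)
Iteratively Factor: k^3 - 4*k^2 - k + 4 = (k + 1)*(k^2 - 5*k + 4) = (k - 1)*(k + 1)*(k - 4)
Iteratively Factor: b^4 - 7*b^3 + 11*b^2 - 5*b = (b)*(b^3 - 7*b^2 + 11*b - 5) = b*(b - 5)*(b^2 - 2*b + 1) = b*(b - 5)*(b - 1)*(b - 1)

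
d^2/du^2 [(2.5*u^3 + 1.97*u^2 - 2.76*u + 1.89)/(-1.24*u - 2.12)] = (-7.688*u^3 - 39.432*u^2 - 67.416*u - 38.03104)/(1.906624*u^3 + 9.779136*u^2 + 16.719168*u + 9.528128)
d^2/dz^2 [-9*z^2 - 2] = -18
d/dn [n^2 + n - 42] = 2*n + 1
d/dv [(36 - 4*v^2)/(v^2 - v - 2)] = 4*(v^2 - 14*v + 9)/(v^4 - 2*v^3 - 3*v^2 + 4*v + 4)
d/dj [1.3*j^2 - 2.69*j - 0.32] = 2.6*j - 2.69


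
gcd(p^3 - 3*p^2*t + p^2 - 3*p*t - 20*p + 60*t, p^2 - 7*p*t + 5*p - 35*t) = p + 5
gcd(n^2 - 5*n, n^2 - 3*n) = n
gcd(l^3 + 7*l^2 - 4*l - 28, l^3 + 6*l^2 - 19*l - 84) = l + 7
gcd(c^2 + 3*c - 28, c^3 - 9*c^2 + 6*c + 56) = c - 4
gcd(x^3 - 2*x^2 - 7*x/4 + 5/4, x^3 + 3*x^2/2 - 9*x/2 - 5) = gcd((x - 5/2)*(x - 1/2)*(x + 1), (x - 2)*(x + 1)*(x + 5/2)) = x + 1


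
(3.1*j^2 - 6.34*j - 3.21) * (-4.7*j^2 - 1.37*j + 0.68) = -14.57*j^4 + 25.551*j^3 + 25.8808*j^2 + 0.0865*j - 2.1828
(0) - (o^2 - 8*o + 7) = -o^2 + 8*o - 7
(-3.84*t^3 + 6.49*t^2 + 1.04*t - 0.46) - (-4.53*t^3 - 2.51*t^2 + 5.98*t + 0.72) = 0.69*t^3 + 9.0*t^2 - 4.94*t - 1.18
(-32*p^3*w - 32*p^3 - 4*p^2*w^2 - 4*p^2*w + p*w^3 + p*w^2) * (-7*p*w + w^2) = 224*p^4*w^2 + 224*p^4*w - 4*p^3*w^3 - 4*p^3*w^2 - 11*p^2*w^4 - 11*p^2*w^3 + p*w^5 + p*w^4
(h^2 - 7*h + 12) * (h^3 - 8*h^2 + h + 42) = h^5 - 15*h^4 + 69*h^3 - 61*h^2 - 282*h + 504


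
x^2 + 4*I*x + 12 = (x - 2*I)*(x + 6*I)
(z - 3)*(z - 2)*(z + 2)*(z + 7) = z^4 + 4*z^3 - 25*z^2 - 16*z + 84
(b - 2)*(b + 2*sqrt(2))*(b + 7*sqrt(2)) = b^3 - 2*b^2 + 9*sqrt(2)*b^2 - 18*sqrt(2)*b + 28*b - 56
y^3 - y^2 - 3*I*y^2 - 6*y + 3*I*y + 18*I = (y - 3)*(y + 2)*(y - 3*I)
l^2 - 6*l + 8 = (l - 4)*(l - 2)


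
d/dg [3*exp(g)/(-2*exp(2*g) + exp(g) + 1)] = (6*exp(2*g) + 3)*exp(g)/(4*exp(4*g) - 4*exp(3*g) - 3*exp(2*g) + 2*exp(g) + 1)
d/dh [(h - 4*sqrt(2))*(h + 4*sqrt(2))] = 2*h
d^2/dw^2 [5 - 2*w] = 0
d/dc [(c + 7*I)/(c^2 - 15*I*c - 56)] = (c^2 - 15*I*c - (c + 7*I)*(2*c - 15*I) - 56)/(-c^2 + 15*I*c + 56)^2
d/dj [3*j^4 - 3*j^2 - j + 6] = 12*j^3 - 6*j - 1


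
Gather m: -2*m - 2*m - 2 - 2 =-4*m - 4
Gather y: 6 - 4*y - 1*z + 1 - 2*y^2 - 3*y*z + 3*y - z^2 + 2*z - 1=-2*y^2 + y*(-3*z - 1) - z^2 + z + 6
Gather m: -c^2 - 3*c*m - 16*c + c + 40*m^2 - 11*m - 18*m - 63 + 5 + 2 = -c^2 - 15*c + 40*m^2 + m*(-3*c - 29) - 56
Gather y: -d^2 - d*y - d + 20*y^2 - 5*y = -d^2 - d + 20*y^2 + y*(-d - 5)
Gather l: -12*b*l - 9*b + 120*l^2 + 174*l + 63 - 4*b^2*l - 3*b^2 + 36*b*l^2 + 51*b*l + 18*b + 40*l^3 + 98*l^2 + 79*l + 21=-3*b^2 + 9*b + 40*l^3 + l^2*(36*b + 218) + l*(-4*b^2 + 39*b + 253) + 84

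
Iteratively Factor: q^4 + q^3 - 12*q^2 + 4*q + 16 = (q - 2)*(q^3 + 3*q^2 - 6*q - 8) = (q - 2)*(q + 4)*(q^2 - q - 2) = (q - 2)*(q + 1)*(q + 4)*(q - 2)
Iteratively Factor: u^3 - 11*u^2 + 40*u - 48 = (u - 3)*(u^2 - 8*u + 16) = (u - 4)*(u - 3)*(u - 4)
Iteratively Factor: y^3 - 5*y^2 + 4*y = (y - 1)*(y^2 - 4*y) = (y - 4)*(y - 1)*(y)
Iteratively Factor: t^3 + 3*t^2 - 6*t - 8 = (t + 1)*(t^2 + 2*t - 8) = (t - 2)*(t + 1)*(t + 4)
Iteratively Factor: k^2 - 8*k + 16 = (k - 4)*(k - 4)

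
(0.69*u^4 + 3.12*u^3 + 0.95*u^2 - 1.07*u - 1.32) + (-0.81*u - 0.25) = 0.69*u^4 + 3.12*u^3 + 0.95*u^2 - 1.88*u - 1.57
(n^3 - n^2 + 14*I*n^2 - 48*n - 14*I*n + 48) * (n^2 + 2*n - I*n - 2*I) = n^5 + n^4 + 13*I*n^4 - 36*n^3 + 13*I*n^3 - 34*n^2 + 22*I*n^2 + 68*n + 48*I*n - 96*I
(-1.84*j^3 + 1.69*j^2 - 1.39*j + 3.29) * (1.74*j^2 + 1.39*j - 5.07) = -3.2016*j^5 + 0.383*j^4 + 9.2593*j^3 - 4.7758*j^2 + 11.6204*j - 16.6803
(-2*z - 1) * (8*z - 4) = 4 - 16*z^2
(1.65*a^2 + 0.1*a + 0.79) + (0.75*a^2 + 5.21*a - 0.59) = 2.4*a^2 + 5.31*a + 0.2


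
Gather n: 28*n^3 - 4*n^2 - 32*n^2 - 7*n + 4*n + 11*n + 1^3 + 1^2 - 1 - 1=28*n^3 - 36*n^2 + 8*n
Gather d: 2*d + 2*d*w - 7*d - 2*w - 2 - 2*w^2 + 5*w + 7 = d*(2*w - 5) - 2*w^2 + 3*w + 5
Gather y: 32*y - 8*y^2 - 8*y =-8*y^2 + 24*y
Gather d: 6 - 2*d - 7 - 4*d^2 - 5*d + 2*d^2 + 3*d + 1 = -2*d^2 - 4*d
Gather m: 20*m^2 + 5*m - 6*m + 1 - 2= 20*m^2 - m - 1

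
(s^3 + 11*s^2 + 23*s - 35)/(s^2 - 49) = (s^2 + 4*s - 5)/(s - 7)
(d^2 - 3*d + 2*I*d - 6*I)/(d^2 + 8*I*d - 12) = (d - 3)/(d + 6*I)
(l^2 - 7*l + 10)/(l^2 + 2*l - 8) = (l - 5)/(l + 4)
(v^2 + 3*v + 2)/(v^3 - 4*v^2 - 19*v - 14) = 1/(v - 7)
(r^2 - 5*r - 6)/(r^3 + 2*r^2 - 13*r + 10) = (r^2 - 5*r - 6)/(r^3 + 2*r^2 - 13*r + 10)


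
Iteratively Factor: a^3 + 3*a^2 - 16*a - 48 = (a - 4)*(a^2 + 7*a + 12) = (a - 4)*(a + 3)*(a + 4)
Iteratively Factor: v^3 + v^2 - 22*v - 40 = (v - 5)*(v^2 + 6*v + 8) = (v - 5)*(v + 2)*(v + 4)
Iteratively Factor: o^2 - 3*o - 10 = (o + 2)*(o - 5)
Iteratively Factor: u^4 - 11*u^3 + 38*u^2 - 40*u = (u - 4)*(u^3 - 7*u^2 + 10*u) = (u - 4)*(u - 2)*(u^2 - 5*u) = u*(u - 4)*(u - 2)*(u - 5)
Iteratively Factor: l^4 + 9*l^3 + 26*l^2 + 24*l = (l + 3)*(l^3 + 6*l^2 + 8*l) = (l + 2)*(l + 3)*(l^2 + 4*l) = l*(l + 2)*(l + 3)*(l + 4)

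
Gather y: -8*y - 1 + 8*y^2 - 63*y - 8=8*y^2 - 71*y - 9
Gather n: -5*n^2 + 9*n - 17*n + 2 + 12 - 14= -5*n^2 - 8*n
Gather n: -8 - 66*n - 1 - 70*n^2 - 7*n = -70*n^2 - 73*n - 9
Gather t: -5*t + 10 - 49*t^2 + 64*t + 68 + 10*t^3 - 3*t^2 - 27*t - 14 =10*t^3 - 52*t^2 + 32*t + 64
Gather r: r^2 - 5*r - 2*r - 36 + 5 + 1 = r^2 - 7*r - 30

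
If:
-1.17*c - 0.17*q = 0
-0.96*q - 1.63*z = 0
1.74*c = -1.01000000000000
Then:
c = -0.58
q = 3.99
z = -2.35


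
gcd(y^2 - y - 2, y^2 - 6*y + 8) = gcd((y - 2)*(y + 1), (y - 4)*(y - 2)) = y - 2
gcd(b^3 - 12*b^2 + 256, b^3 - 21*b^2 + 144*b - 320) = b^2 - 16*b + 64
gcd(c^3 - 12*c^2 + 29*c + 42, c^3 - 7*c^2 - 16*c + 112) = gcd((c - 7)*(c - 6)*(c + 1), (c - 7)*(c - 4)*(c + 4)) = c - 7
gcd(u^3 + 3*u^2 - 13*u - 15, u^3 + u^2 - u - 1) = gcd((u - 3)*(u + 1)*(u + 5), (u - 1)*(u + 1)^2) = u + 1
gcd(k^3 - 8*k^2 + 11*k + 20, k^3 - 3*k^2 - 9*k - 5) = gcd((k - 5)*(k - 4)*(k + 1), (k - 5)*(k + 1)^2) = k^2 - 4*k - 5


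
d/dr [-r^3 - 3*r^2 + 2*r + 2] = -3*r^2 - 6*r + 2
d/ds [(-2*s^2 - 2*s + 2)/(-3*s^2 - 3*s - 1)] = 8*(2*s + 1)/(3*s^2 + 3*s + 1)^2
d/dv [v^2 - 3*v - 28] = 2*v - 3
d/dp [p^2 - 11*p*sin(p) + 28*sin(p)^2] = -11*p*cos(p) + 2*p - 11*sin(p) + 28*sin(2*p)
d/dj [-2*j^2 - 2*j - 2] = -4*j - 2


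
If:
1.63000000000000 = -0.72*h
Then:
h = -2.26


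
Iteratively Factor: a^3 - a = (a - 1)*(a^2 + a) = (a - 1)*(a + 1)*(a)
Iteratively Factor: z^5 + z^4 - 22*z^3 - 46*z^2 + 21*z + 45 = (z + 1)*(z^4 - 22*z^2 - 24*z + 45) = (z + 1)*(z + 3)*(z^3 - 3*z^2 - 13*z + 15) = (z - 1)*(z + 1)*(z + 3)*(z^2 - 2*z - 15) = (z - 1)*(z + 1)*(z + 3)^2*(z - 5)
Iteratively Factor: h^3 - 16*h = (h)*(h^2 - 16) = h*(h - 4)*(h + 4)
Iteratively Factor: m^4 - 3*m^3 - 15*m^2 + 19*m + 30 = (m + 3)*(m^3 - 6*m^2 + 3*m + 10) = (m + 1)*(m + 3)*(m^2 - 7*m + 10) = (m - 2)*(m + 1)*(m + 3)*(m - 5)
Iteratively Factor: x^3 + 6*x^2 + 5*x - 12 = (x + 3)*(x^2 + 3*x - 4) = (x - 1)*(x + 3)*(x + 4)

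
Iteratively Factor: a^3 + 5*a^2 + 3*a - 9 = (a + 3)*(a^2 + 2*a - 3) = (a + 3)^2*(a - 1)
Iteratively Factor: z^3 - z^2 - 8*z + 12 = (z - 2)*(z^2 + z - 6) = (z - 2)^2*(z + 3)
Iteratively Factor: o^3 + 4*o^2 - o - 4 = (o + 1)*(o^2 + 3*o - 4) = (o - 1)*(o + 1)*(o + 4)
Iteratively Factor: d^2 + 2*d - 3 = (d + 3)*(d - 1)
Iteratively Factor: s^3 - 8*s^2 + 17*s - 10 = (s - 5)*(s^2 - 3*s + 2) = (s - 5)*(s - 1)*(s - 2)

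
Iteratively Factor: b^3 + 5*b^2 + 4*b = (b)*(b^2 + 5*b + 4) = b*(b + 4)*(b + 1)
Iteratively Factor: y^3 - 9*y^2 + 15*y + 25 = (y - 5)*(y^2 - 4*y - 5) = (y - 5)^2*(y + 1)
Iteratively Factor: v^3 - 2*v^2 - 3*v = (v)*(v^2 - 2*v - 3) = v*(v + 1)*(v - 3)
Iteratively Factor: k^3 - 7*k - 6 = (k - 3)*(k^2 + 3*k + 2) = (k - 3)*(k + 1)*(k + 2)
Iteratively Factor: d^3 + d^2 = (d)*(d^2 + d) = d^2*(d + 1)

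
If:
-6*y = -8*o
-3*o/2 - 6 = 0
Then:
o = -4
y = -16/3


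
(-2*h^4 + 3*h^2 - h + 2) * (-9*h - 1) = 18*h^5 + 2*h^4 - 27*h^3 + 6*h^2 - 17*h - 2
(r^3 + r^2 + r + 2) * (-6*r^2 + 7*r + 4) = -6*r^5 + r^4 + 5*r^3 - r^2 + 18*r + 8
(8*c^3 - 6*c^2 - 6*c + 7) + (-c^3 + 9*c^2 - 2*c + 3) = 7*c^3 + 3*c^2 - 8*c + 10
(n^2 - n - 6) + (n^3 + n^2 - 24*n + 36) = n^3 + 2*n^2 - 25*n + 30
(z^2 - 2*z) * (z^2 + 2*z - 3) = z^4 - 7*z^2 + 6*z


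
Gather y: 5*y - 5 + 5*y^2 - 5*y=5*y^2 - 5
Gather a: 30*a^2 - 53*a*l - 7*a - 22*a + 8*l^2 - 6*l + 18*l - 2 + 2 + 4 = 30*a^2 + a*(-53*l - 29) + 8*l^2 + 12*l + 4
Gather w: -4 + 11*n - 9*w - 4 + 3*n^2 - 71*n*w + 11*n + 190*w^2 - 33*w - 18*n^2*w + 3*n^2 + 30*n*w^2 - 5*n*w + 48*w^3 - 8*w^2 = 6*n^2 + 22*n + 48*w^3 + w^2*(30*n + 182) + w*(-18*n^2 - 76*n - 42) - 8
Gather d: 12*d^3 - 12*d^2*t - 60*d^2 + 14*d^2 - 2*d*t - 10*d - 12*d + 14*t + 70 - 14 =12*d^3 + d^2*(-12*t - 46) + d*(-2*t - 22) + 14*t + 56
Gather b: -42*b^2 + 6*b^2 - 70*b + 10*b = -36*b^2 - 60*b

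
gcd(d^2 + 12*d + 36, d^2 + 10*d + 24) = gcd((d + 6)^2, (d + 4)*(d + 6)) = d + 6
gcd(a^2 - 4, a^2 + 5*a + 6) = a + 2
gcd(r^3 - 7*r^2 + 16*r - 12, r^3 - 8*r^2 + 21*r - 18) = r^2 - 5*r + 6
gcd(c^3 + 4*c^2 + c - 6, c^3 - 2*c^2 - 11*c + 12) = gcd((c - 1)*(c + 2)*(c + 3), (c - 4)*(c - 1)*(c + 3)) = c^2 + 2*c - 3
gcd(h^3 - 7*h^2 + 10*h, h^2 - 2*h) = h^2 - 2*h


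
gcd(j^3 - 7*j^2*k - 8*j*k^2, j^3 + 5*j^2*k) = j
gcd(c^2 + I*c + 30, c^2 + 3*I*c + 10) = 1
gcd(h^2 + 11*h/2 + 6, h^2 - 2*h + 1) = 1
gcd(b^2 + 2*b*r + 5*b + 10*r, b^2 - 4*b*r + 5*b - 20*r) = b + 5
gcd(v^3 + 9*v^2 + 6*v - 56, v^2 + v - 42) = v + 7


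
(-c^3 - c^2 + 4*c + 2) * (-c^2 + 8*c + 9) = c^5 - 7*c^4 - 21*c^3 + 21*c^2 + 52*c + 18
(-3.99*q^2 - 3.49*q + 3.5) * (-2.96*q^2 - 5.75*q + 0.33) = 11.8104*q^4 + 33.2729*q^3 + 8.3908*q^2 - 21.2767*q + 1.155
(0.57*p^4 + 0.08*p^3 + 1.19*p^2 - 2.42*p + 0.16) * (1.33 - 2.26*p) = -1.2882*p^5 + 0.5773*p^4 - 2.583*p^3 + 7.0519*p^2 - 3.5802*p + 0.2128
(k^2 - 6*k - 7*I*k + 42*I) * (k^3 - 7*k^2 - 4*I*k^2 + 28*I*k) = k^5 - 13*k^4 - 11*I*k^4 + 14*k^3 + 143*I*k^3 + 364*k^2 - 462*I*k^2 - 1176*k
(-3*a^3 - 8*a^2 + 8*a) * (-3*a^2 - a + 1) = 9*a^5 + 27*a^4 - 19*a^3 - 16*a^2 + 8*a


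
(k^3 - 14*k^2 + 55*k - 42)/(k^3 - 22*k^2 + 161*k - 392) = (k^2 - 7*k + 6)/(k^2 - 15*k + 56)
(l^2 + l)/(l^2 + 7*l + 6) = l/(l + 6)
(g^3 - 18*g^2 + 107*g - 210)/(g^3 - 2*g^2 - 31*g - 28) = (g^2 - 11*g + 30)/(g^2 + 5*g + 4)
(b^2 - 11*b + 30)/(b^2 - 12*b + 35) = (b - 6)/(b - 7)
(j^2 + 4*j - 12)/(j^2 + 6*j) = (j - 2)/j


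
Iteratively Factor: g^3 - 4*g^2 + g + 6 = (g - 2)*(g^2 - 2*g - 3) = (g - 3)*(g - 2)*(g + 1)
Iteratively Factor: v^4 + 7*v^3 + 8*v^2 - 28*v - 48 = (v - 2)*(v^3 + 9*v^2 + 26*v + 24) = (v - 2)*(v + 2)*(v^2 + 7*v + 12) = (v - 2)*(v + 2)*(v + 3)*(v + 4)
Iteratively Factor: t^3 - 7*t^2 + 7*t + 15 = (t - 5)*(t^2 - 2*t - 3) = (t - 5)*(t + 1)*(t - 3)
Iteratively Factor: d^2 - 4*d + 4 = (d - 2)*(d - 2)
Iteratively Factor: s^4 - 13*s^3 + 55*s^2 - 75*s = (s - 5)*(s^3 - 8*s^2 + 15*s) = (s - 5)^2*(s^2 - 3*s) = s*(s - 5)^2*(s - 3)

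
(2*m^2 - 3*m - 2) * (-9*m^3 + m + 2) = -18*m^5 + 27*m^4 + 20*m^3 + m^2 - 8*m - 4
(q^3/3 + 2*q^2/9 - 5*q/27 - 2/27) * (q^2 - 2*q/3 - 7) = q^5/3 - 8*q^3/3 - 122*q^2/81 + 109*q/81 + 14/27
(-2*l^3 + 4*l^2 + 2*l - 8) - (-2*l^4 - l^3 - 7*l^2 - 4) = 2*l^4 - l^3 + 11*l^2 + 2*l - 4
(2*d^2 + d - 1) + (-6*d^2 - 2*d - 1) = -4*d^2 - d - 2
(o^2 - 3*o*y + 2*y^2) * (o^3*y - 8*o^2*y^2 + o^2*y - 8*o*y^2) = o^5*y - 11*o^4*y^2 + o^4*y + 26*o^3*y^3 - 11*o^3*y^2 - 16*o^2*y^4 + 26*o^2*y^3 - 16*o*y^4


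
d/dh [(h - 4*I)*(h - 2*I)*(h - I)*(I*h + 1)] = 4*I*h^3 + 24*h^2 - 42*I*h - 22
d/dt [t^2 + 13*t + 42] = 2*t + 13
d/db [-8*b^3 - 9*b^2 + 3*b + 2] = -24*b^2 - 18*b + 3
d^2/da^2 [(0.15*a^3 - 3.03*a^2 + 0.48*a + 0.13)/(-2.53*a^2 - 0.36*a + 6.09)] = (-1.77635683940025e-15*a^5 - 16.325502*a^3 + 277.092444*a^2 - 78.46389*a + 218.609484)/(16.194277*a^6 + 6.912972*a^5 - 115.960779*a^4 - 33.233976*a^3 + 279.130887*a^2 + 40.055148*a - 225.866529)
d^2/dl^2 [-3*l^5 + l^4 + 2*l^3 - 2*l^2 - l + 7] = -60*l^3 + 12*l^2 + 12*l - 4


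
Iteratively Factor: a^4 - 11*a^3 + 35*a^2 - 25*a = (a - 1)*(a^3 - 10*a^2 + 25*a) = (a - 5)*(a - 1)*(a^2 - 5*a) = a*(a - 5)*(a - 1)*(a - 5)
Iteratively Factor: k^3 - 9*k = (k - 3)*(k^2 + 3*k) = (k - 3)*(k + 3)*(k)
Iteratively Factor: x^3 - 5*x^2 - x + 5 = (x + 1)*(x^2 - 6*x + 5) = (x - 1)*(x + 1)*(x - 5)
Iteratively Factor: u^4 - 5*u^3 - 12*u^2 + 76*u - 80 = (u + 4)*(u^3 - 9*u^2 + 24*u - 20) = (u - 2)*(u + 4)*(u^2 - 7*u + 10) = (u - 2)^2*(u + 4)*(u - 5)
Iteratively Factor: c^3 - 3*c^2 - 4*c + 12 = (c - 2)*(c^2 - c - 6) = (c - 2)*(c + 2)*(c - 3)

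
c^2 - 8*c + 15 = (c - 5)*(c - 3)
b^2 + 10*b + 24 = (b + 4)*(b + 6)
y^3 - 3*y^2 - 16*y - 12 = (y - 6)*(y + 1)*(y + 2)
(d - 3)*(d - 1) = d^2 - 4*d + 3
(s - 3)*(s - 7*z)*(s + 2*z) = s^3 - 5*s^2*z - 3*s^2 - 14*s*z^2 + 15*s*z + 42*z^2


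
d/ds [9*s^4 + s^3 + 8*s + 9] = 36*s^3 + 3*s^2 + 8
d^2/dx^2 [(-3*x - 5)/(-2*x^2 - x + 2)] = 2*((3*x + 5)*(4*x + 1)^2 - (18*x + 13)*(2*x^2 + x - 2))/(2*x^2 + x - 2)^3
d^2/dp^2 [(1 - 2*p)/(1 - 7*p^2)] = 14*(28*p^2*(2*p - 1) + (1 - 6*p)*(7*p^2 - 1))/(7*p^2 - 1)^3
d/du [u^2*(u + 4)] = u*(3*u + 8)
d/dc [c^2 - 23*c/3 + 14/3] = 2*c - 23/3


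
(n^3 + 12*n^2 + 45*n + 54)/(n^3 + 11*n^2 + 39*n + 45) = (n + 6)/(n + 5)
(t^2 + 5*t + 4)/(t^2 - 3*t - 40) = (t^2 + 5*t + 4)/(t^2 - 3*t - 40)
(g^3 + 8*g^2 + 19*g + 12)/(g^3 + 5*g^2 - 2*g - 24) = (g + 1)/(g - 2)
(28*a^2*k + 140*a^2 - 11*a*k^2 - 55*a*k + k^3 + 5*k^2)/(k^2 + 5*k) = 28*a^2/k - 11*a + k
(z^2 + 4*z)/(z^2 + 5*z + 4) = z/(z + 1)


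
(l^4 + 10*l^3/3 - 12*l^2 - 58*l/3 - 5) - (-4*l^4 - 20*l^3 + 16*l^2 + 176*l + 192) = 5*l^4 + 70*l^3/3 - 28*l^2 - 586*l/3 - 197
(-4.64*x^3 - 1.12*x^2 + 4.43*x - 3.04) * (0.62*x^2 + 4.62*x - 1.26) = -2.8768*x^5 - 22.1312*x^4 + 3.4186*x^3 + 19.993*x^2 - 19.6266*x + 3.8304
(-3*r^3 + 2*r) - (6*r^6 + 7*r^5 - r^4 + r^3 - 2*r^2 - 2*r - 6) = -6*r^6 - 7*r^5 + r^4 - 4*r^3 + 2*r^2 + 4*r + 6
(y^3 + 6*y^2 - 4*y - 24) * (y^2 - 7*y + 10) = y^5 - y^4 - 36*y^3 + 64*y^2 + 128*y - 240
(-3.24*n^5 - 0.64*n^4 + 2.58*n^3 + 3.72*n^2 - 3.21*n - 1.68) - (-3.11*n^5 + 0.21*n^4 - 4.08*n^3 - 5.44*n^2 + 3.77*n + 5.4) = -0.13*n^5 - 0.85*n^4 + 6.66*n^3 + 9.16*n^2 - 6.98*n - 7.08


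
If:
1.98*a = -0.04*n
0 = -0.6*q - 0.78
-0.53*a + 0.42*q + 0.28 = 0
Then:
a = -0.50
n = 24.84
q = -1.30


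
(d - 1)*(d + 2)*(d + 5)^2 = d^4 + 11*d^3 + 33*d^2 + 5*d - 50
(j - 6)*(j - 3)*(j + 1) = j^3 - 8*j^2 + 9*j + 18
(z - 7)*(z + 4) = z^2 - 3*z - 28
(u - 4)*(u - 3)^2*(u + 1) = u^4 - 9*u^3 + 23*u^2 - 3*u - 36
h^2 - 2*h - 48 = (h - 8)*(h + 6)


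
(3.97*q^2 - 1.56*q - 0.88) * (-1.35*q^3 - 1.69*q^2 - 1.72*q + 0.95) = -5.3595*q^5 - 4.6033*q^4 - 3.004*q^3 + 7.9419*q^2 + 0.0316000000000001*q - 0.836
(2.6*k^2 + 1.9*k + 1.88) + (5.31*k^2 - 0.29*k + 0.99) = 7.91*k^2 + 1.61*k + 2.87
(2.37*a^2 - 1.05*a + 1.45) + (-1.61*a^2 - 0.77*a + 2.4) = 0.76*a^2 - 1.82*a + 3.85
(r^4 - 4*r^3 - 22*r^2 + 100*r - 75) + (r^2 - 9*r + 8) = r^4 - 4*r^3 - 21*r^2 + 91*r - 67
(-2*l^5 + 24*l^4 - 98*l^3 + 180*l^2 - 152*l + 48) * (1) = -2*l^5 + 24*l^4 - 98*l^3 + 180*l^2 - 152*l + 48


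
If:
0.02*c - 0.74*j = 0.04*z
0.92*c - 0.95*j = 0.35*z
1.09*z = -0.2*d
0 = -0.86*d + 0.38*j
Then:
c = 0.00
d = 0.00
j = 0.00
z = 0.00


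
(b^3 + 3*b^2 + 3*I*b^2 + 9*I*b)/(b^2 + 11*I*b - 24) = b*(b + 3)/(b + 8*I)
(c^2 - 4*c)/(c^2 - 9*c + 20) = c/(c - 5)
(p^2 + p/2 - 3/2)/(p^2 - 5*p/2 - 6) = (p - 1)/(p - 4)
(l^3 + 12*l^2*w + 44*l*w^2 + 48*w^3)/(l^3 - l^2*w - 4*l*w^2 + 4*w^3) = (l^2 + 10*l*w + 24*w^2)/(l^2 - 3*l*w + 2*w^2)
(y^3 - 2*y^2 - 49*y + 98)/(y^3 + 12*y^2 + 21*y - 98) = (y - 7)/(y + 7)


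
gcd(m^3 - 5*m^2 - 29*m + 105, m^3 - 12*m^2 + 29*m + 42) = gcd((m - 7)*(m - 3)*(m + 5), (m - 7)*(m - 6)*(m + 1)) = m - 7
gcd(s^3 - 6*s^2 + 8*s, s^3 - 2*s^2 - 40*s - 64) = 1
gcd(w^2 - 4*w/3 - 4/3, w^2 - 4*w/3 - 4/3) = w^2 - 4*w/3 - 4/3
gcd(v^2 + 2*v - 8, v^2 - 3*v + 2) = v - 2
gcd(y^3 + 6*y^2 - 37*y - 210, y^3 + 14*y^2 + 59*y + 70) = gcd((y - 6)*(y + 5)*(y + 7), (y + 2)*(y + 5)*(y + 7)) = y^2 + 12*y + 35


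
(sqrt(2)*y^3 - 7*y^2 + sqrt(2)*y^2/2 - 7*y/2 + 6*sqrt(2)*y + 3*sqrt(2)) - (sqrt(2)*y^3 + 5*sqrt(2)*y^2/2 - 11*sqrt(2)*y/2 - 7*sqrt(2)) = -7*y^2 - 2*sqrt(2)*y^2 - 7*y/2 + 23*sqrt(2)*y/2 + 10*sqrt(2)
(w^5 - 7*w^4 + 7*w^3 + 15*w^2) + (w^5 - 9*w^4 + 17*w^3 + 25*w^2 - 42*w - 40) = 2*w^5 - 16*w^4 + 24*w^3 + 40*w^2 - 42*w - 40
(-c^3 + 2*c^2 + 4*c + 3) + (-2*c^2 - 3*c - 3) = -c^3 + c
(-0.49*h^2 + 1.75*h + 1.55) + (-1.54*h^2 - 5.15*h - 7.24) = -2.03*h^2 - 3.4*h - 5.69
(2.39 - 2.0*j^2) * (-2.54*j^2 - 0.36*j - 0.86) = 5.08*j^4 + 0.72*j^3 - 4.3506*j^2 - 0.8604*j - 2.0554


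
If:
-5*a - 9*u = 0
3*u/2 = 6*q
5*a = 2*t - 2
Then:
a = -9*u/5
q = u/4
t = 1 - 9*u/2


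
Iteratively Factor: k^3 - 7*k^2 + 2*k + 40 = (k - 4)*(k^2 - 3*k - 10) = (k - 5)*(k - 4)*(k + 2)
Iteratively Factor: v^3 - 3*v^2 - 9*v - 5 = (v + 1)*(v^2 - 4*v - 5) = (v - 5)*(v + 1)*(v + 1)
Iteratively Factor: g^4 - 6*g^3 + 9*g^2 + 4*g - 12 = (g - 2)*(g^3 - 4*g^2 + g + 6) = (g - 2)*(g + 1)*(g^2 - 5*g + 6) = (g - 2)^2*(g + 1)*(g - 3)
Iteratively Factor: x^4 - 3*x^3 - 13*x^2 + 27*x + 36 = (x + 3)*(x^3 - 6*x^2 + 5*x + 12) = (x + 1)*(x + 3)*(x^2 - 7*x + 12) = (x - 3)*(x + 1)*(x + 3)*(x - 4)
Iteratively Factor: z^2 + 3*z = (z + 3)*(z)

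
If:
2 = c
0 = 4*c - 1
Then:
No Solution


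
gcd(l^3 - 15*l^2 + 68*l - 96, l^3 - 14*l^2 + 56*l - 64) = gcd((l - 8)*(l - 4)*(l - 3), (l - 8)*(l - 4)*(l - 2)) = l^2 - 12*l + 32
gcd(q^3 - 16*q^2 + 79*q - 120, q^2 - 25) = q - 5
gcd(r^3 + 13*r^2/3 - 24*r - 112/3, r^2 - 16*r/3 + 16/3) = r - 4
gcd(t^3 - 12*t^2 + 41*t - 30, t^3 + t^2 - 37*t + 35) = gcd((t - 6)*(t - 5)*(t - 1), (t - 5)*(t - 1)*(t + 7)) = t^2 - 6*t + 5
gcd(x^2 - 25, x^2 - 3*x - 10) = x - 5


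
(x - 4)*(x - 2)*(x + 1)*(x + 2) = x^4 - 3*x^3 - 8*x^2 + 12*x + 16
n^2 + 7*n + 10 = (n + 2)*(n + 5)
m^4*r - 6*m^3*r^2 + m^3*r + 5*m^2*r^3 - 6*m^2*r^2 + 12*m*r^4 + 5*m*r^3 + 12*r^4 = (m - 4*r)*(m - 3*r)*(m + r)*(m*r + r)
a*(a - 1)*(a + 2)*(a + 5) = a^4 + 6*a^3 + 3*a^2 - 10*a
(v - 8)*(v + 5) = v^2 - 3*v - 40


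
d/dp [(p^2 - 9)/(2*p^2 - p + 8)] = (-p^2 + 52*p - 9)/(4*p^4 - 4*p^3 + 33*p^2 - 16*p + 64)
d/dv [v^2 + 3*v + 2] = 2*v + 3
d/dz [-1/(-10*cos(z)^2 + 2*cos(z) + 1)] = 2*(10*cos(z) - 1)*sin(z)/(-10*cos(z)^2 + 2*cos(z) + 1)^2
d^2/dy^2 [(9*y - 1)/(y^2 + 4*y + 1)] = 2*(4*(y + 2)^2*(9*y - 1) - (27*y + 35)*(y^2 + 4*y + 1))/(y^2 + 4*y + 1)^3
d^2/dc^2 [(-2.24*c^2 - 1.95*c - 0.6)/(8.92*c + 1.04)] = (-5.6843418860808e-14*c - 64.145728)/(709.732288*c^3 + 248.247168*c^2 + 28.943616*c + 1.124864)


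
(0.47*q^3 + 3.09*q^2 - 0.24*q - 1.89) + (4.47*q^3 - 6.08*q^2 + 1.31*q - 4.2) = 4.94*q^3 - 2.99*q^2 + 1.07*q - 6.09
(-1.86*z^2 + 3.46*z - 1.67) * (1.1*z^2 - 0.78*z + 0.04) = -2.046*z^4 + 5.2568*z^3 - 4.6102*z^2 + 1.441*z - 0.0668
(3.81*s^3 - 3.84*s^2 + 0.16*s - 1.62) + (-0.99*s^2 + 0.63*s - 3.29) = 3.81*s^3 - 4.83*s^2 + 0.79*s - 4.91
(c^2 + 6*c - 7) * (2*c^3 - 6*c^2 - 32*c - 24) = 2*c^5 + 6*c^4 - 82*c^3 - 174*c^2 + 80*c + 168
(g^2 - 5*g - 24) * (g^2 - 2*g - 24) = g^4 - 7*g^3 - 38*g^2 + 168*g + 576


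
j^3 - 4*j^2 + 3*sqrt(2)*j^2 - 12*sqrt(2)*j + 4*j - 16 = (j - 4)*(j + sqrt(2))*(j + 2*sqrt(2))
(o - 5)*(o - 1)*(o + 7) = o^3 + o^2 - 37*o + 35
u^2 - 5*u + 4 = (u - 4)*(u - 1)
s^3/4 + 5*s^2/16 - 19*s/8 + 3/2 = (s/4 + 1)*(s - 2)*(s - 3/4)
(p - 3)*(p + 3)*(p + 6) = p^3 + 6*p^2 - 9*p - 54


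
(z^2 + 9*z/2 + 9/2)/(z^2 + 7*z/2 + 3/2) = (2*z + 3)/(2*z + 1)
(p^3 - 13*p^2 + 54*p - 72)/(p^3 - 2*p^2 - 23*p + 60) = (p - 6)/(p + 5)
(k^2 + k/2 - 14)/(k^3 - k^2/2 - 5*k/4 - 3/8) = 4*(-2*k^2 - k + 28)/(-8*k^3 + 4*k^2 + 10*k + 3)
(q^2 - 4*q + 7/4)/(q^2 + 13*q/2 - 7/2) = (q - 7/2)/(q + 7)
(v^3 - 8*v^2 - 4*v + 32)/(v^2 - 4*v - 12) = (v^2 - 10*v + 16)/(v - 6)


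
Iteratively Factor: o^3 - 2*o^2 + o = (o)*(o^2 - 2*o + 1) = o*(o - 1)*(o - 1)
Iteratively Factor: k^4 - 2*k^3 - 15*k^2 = (k)*(k^3 - 2*k^2 - 15*k) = k^2*(k^2 - 2*k - 15) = k^2*(k + 3)*(k - 5)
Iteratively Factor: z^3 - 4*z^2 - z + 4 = (z + 1)*(z^2 - 5*z + 4) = (z - 1)*(z + 1)*(z - 4)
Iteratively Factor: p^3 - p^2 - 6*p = (p + 2)*(p^2 - 3*p) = p*(p + 2)*(p - 3)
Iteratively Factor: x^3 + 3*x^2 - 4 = (x + 2)*(x^2 + x - 2) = (x + 2)^2*(x - 1)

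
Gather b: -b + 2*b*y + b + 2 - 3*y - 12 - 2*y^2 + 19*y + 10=2*b*y - 2*y^2 + 16*y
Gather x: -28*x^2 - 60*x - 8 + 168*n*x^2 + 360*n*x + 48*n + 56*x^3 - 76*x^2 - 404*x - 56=48*n + 56*x^3 + x^2*(168*n - 104) + x*(360*n - 464) - 64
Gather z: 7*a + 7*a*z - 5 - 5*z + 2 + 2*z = 7*a + z*(7*a - 3) - 3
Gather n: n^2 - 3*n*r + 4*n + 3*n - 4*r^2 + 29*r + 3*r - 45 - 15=n^2 + n*(7 - 3*r) - 4*r^2 + 32*r - 60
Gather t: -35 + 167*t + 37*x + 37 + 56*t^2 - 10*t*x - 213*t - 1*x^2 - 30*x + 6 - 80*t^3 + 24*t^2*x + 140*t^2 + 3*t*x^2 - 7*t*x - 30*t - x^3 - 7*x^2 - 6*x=-80*t^3 + t^2*(24*x + 196) + t*(3*x^2 - 17*x - 76) - x^3 - 8*x^2 + x + 8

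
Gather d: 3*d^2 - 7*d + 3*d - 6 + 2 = 3*d^2 - 4*d - 4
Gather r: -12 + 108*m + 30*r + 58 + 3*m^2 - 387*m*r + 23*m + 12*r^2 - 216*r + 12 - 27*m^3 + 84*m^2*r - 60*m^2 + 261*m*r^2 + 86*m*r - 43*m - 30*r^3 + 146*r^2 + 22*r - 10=-27*m^3 - 57*m^2 + 88*m - 30*r^3 + r^2*(261*m + 158) + r*(84*m^2 - 301*m - 164) + 48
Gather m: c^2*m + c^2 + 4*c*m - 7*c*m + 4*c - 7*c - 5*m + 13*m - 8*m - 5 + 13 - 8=c^2 - 3*c + m*(c^2 - 3*c)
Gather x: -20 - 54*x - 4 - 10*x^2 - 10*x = -10*x^2 - 64*x - 24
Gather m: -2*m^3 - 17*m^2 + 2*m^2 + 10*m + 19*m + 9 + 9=-2*m^3 - 15*m^2 + 29*m + 18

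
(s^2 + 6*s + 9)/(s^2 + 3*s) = (s + 3)/s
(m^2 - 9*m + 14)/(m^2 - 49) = (m - 2)/(m + 7)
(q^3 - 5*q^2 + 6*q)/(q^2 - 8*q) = (q^2 - 5*q + 6)/(q - 8)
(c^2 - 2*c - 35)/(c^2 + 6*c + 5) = (c - 7)/(c + 1)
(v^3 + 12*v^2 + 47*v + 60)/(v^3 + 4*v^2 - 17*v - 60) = (v + 4)/(v - 4)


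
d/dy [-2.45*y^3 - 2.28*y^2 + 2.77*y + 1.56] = -7.35*y^2 - 4.56*y + 2.77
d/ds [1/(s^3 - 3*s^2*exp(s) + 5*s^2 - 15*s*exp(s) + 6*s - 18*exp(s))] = (3*s^2*exp(s) - 3*s^2 + 21*s*exp(s) - 10*s + 33*exp(s) - 6)/(s^3 - 3*s^2*exp(s) + 5*s^2 - 15*s*exp(s) + 6*s - 18*exp(s))^2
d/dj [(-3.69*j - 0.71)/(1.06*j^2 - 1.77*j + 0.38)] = (3.9114*j^2 + 1.5052*j - 2.6589)/(1.1236*j^4 - 3.7524*j^3 + 3.9385*j^2 - 1.3452*j + 0.1444)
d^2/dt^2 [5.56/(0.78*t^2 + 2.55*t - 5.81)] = (-6.765408*t^2 - 22.11768*t + 5.56*(1.56*t + 2.55)*(3.12*t + 5.1) + 50.393616)/(0.78*t^2 + 2.55*t - 5.81)^3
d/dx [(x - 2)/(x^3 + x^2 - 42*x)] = (x*(x^2 + x - 42) - (x - 2)*(3*x^2 + 2*x - 42))/(x^2*(x^2 + x - 42)^2)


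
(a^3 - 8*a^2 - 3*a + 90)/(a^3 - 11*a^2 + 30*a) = (a + 3)/a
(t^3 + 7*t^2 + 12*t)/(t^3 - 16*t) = (t + 3)/(t - 4)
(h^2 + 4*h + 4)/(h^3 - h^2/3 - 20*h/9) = 9*(h^2 + 4*h + 4)/(h*(9*h^2 - 3*h - 20))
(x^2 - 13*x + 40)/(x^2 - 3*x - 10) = (x - 8)/(x + 2)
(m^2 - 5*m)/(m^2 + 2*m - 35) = m/(m + 7)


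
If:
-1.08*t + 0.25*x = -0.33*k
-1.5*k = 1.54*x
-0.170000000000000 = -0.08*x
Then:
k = -2.18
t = -0.17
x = 2.12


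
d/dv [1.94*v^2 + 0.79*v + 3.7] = 3.88*v + 0.79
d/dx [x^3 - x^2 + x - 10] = 3*x^2 - 2*x + 1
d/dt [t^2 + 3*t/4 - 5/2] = 2*t + 3/4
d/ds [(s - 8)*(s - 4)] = 2*s - 12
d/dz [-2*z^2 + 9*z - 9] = 9 - 4*z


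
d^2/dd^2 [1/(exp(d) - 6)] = (exp(d) + 6)*exp(d)/(exp(d) - 6)^3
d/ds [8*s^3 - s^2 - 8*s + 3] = 24*s^2 - 2*s - 8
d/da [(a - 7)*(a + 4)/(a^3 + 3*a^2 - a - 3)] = (-(a - 7)*(a + 4)*(3*a^2 + 6*a - 1) + (2*a - 3)*(a^3 + 3*a^2 - a - 3))/(a^3 + 3*a^2 - a - 3)^2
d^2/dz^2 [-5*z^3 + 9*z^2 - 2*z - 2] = 18 - 30*z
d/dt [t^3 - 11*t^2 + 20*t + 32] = 3*t^2 - 22*t + 20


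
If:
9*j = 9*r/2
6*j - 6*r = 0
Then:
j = 0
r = 0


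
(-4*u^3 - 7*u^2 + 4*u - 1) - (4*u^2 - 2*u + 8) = -4*u^3 - 11*u^2 + 6*u - 9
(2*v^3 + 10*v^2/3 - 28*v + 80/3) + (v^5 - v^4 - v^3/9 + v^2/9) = v^5 - v^4 + 17*v^3/9 + 31*v^2/9 - 28*v + 80/3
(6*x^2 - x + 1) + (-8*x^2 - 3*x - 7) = -2*x^2 - 4*x - 6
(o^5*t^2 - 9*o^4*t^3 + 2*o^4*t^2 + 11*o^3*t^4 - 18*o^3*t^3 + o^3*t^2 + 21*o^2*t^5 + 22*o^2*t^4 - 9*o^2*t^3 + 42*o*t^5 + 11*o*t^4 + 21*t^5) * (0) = 0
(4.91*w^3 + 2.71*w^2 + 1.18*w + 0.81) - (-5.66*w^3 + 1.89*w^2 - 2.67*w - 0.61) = 10.57*w^3 + 0.82*w^2 + 3.85*w + 1.42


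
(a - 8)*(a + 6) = a^2 - 2*a - 48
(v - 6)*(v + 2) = v^2 - 4*v - 12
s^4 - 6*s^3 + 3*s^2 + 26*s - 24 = (s - 4)*(s - 3)*(s - 1)*(s + 2)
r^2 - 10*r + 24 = (r - 6)*(r - 4)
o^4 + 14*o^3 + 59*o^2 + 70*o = o*(o + 2)*(o + 5)*(o + 7)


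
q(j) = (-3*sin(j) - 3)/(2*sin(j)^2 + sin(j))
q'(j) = (-4*sin(j)*cos(j) - cos(j))*(-3*sin(j) - 3)/(2*sin(j)^2 + sin(j))^2 - 3*cos(j)/(2*sin(j)^2 + sin(j)) = 3*(2*cos(j) + 4/tan(j) + cos(j)/sin(j)^2)/(2*sin(j) + 1)^2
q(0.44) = -5.42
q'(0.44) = 13.38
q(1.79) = -2.06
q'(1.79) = -0.54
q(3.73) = -21.85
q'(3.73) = 403.82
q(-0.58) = -25.76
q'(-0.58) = -535.67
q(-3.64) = -4.74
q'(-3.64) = -10.15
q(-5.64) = -3.64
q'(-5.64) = 5.68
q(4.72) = -0.00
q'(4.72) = -0.02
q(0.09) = -30.84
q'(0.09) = 365.58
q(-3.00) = 25.44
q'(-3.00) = -137.60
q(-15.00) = -5.37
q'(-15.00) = 45.06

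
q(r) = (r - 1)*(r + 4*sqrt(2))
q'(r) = 2*r - 1 + 4*sqrt(2)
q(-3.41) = -9.91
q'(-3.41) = -2.16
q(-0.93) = -9.12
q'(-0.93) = 2.80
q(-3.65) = -9.33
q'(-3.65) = -2.64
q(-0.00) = -5.66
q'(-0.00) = 4.66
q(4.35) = 33.52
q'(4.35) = 13.36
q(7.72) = 89.89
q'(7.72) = 20.10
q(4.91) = 41.32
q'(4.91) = 14.48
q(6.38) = 64.76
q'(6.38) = 17.42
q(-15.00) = 149.49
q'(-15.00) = -25.34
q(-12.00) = 82.46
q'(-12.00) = -19.34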